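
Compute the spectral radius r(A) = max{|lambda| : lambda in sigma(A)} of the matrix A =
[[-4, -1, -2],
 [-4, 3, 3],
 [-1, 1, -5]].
r(A) ≈ 5.9484

The eigenvalues of A are the roots of its characteristic polynomial. With M = A (coefficients from the trace, the sum of principal 2x2 minors, and det A):
  p(λ) = det(λ I - M) = λ^3 + 6λ^2 - 16λ - 97.
No integer candidate from the rational root theorem (±divisors of 97) is a root, so the roots are irrational. The cubic discriminant is Δ = 22981 > 0, so there are three distinct real roots. p(-6) = -1 and p(-5) = 8 have opposite signs, so a root lies in (-6, -5); Newton's method refines it to λ ≈ -5.9484. p(-5) = 8 and p(-4) = -1 have opposite signs, so a root lies in (-5, -4); Newton's method refines it to λ ≈ -4.0641. p(4) = -1 and p(5) = 98 have opposite signs, so a root lies in (4, 5); Newton's method refines it to λ ≈ 4.0125. Check (Vieta): the three roots sum to -6, matching tr M = -6.
Thus the eigenvalues (to 4 decimals) are -5.9484 (modulus 5.9484); -4.0641 (modulus 4.0641); 4.0125 (modulus 4.0125). The spectral radius is the largest modulus: r(A) ≈ 5.9484. (Cross-check: r(A) ≤ ||A||_2 ≈ 6.2837; equality holds whenever A is normal, though it can also hold for some non-normal A.)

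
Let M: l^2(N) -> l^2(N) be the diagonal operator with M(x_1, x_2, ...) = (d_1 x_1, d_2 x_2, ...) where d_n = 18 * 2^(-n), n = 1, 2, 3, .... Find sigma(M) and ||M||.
sigma(M) = {18 * 2^(-n) : n ≥ 1} ∪ {0}; ||M|| = 9

A bounded diagonal operator on l^2 with diagonal entries d_n has spectrum equal to the closure of {d_n : n ≥ 1}: every d_n is an eigenvalue (with eigenvector e_n), so {d_n} ⊂ sigma(M); the spectrum is closed, so its closure is too; and for lambda not in the closure, (M - lambda I) has bounded inverse (the diagonal entries 1/(d_n - lambda) are bounded). For our sequence d_n = 18 * 2^(-n), n = 1, 2, 3, ...:
  - {d_n} = {18 * 2^(-n) : n ≥ 1}; the only limit point is 0
  - closure = {18 * 2^(-n) : n ≥ 1} ∪ {0}
For the norm: a diagonal operator has ||M|| = sup_n |d_n|. Here d_n = 18 * 2^(-n) is positive and decreasing, so sup_n |d_n| = d_1 = 18/2 = 9. So ||M|| = 9.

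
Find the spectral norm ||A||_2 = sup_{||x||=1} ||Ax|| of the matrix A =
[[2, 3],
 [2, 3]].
||A||_2 = sqrt(26) ≈ 5.099 (= sqrt(largest eigenvalue of A^T A))

||A||_2 = sigma_max(A) = sqrt(lambda_max(A^T A)). Form the symmetric matrix M = A^T A =
[[8, 12],
 [12, 18]].
Its characteristic polynomial (trace, determinant of M give the coefficients) is
  p(λ) = det(λ I - M) = λ^2 - 26λ.
For λ^2 - 26λ the discriminant is 676. It is a perfect square (26^2), so the roots are rational: λ = (26 ± 26)/2 = 26, 0.
So the eigenvalues of A^T A are ≈ 0, 26 (all ≥ 0, as they must be for A^T A). The largest is λ_max = 26, hence ||A||_2 = sqrt(λ_max) = sqrt(26) ≈ 5.099.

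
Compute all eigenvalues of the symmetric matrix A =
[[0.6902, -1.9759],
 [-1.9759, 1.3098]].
sigma(A) ≈ {-1, 3}

A is real symmetric, so its spectrum consists of real eigenvalues. Expanding the characteristic polynomial of the displayed matrix gives
  det(λ I - A) = p(λ) = λ^2 + (-2)λ + (-3).
Solving p(λ) = 0 yields eigenvalues ≈ -1, 3. (A is shown rounded to 4 decimals, so these recover the underlying integer eigenvalues to within that precision.)
Verification: the trace of A = 2 equals the sum of eigenvalues 2, and det(A) ≈ -3.0002 matches the eigenvalue product -3.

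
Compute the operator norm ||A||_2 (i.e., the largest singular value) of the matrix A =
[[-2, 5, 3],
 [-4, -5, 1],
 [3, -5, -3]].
||A||_2 ≈ 9.3238 (= sqrt(largest eigenvalue of A^T A))

||A||_2 = sigma_max(A) = sqrt(lambda_max(A^T A)). Form the symmetric matrix M = A^T A =
[[29, -5, -19],
 [-5, 75, 25],
 [-19, 25, 19]].
Its characteristic polynomial (trace, sum of principal 2x2 minors, determinant of M give the coefficients) is
  p(λ) = det(λ I - M) = λ^3 - 123λ^2 + 3140λ - 400.
No integer candidate from the rational root theorem (±divisors of 400) is a root, so the roots are irrational. The cubic discriminant is Δ = 25128389200 > 0, so there are three distinct real roots. p(0) = -400 and p(1) = 2618 have opposite signs, so a root lies in (0, 1); Newton's method refines it to λ ≈ 0.128. p(35) = 1700 and p(36) = -112 have opposite signs, so a root lies in (35, 36); Newton's method refines it to λ ≈ 35.9387. p(86) = -4012 and p(87) = 296 have opposite signs, so a root lies in (86, 87); Newton's method refines it to λ ≈ 86.9333. Check (Vieta): the three roots sum to 123, matching tr M = 123.
So the eigenvalues of A^T A are ≈ 0.128, 35.9387, 86.9333 (all ≥ 0, as they must be for A^T A). The largest is λ_max ≈ 86.9333, hence ||A||_2 = sqrt(λ_max) ≈ 9.3238.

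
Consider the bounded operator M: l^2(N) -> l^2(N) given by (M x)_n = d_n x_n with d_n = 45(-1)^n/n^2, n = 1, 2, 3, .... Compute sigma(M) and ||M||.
sigma(M) = {45(-1)^n/n^2 : n ≥ 1} ∪ {0}; ||M|| = 45

A bounded diagonal operator on l^2 with diagonal entries d_n has spectrum equal to the closure of {d_n : n ≥ 1}: every d_n is an eigenvalue (with eigenvector e_n), so {d_n} ⊂ sigma(M); the spectrum is closed, so its closure is too; and for lambda not in the closure, (M - lambda I) has bounded inverse (the diagonal entries 1/(d_n - lambda) are bounded). For our sequence d_n = 45(-1)^n/n^2, n = 1, 2, 3, ...:
  - {d_n} = {45(-1)^n/n^2 : n ≥ 1}; the only limit point is 0
  - closure = {45(-1)^n/n^2 : n ≥ 1} ∪ {0}
For the norm: a diagonal operator has ||M|| = sup_n |d_n|. Here |d_n| = 45/n^2 is decreasing, so sup_n |d_n| = |d_1| = 45. So ||M|| = 45.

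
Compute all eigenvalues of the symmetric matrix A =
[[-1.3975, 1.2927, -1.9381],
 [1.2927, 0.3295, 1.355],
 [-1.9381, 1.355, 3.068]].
sigma(A) ≈ {-3, 1, 4}

A is real symmetric, so its spectrum consists of real eigenvalues. Expanding the characteristic polynomial of the displayed matrix gives
  det(λ I - A) = p(λ) = λ^3 + (-2)λ^2 + (-11)λ + (12.001).
Solving p(λ) = 0 yields eigenvalues ≈ -3, 1, 4. (A is shown rounded to 4 decimals, so these recover the underlying integer eigenvalues to within that precision.)
Verification: the trace of A = 2 equals the sum of eigenvalues 2, and det(A) ≈ -12.0010 matches the eigenvalue product -12.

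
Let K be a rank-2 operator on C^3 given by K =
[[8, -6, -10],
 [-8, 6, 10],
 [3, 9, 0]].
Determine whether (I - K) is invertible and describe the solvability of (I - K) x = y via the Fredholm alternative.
(I - K) is invertible (det(I - K) = -73 ≠ 0), so for every y in C^3 the equation (I - K) x = y has a unique solution.

K has rank 2 and factors as K = U V^T = u1 v1^T + u2 v2^T with u1 = (2, -2, -3), v1 = (1, -3, -2), u2 = (-2, 2, -2), v2 = (-3, 0, 3) (multiplying out reproduces the displayed K). The nonzero eigenvalues of U V^T coincide with those of the 2 x 2 matrix G = V^T U = [[v1·u1, v1·u2], [v2·u1, v2·u2]] = [[14, -4], [-15, 0]], and by the Sylvester determinant identity det(I_3 - U V^T) = det(I_2 - V^T U) = det([[-13, 4], [15, 1]]) = (-13)(1) - (4)(15) = -73. (Direct check: I - K =
[[-7, 6, 10],
 [8, -5, -10],
 [-3, -9, 1]]
has determinant -73.) The finite-dimensional Fredholm alternative says: either (I - K) is invertible, or ker(I - K) ≠ {0} and then range(I - K) = ker((I - K)^*)^⊥, with dim ker(I - K) = dim ker((I - K)^*). Since det(I - K) ≠ 0, 1 is not an eigenvalue of K and ker(I - K) = {0}, so we are in the first case: for every y there is a unique x = (I - K)^(-1) y. (Explicitly, by the Woodbury identity, (I - U V^T)^(-1) = I + U (I_2 - G)^(-1) V^T.)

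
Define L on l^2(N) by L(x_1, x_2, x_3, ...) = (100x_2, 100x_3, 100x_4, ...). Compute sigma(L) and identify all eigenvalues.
sigma(L) = closed disk {z in C : |z| ≤ 100}; sigma_p(L) = open disk {z in C : |z| < 100}

Note L = 100·V where V is the unit left shift (V x)_k = x_{k+1}; so sigma(L) = 100·sigma(V) and ||L|| = 100||V||. ||L x||^2 = 10000sum_{k≥2} |x_k|^2 ≤ 10000||x||^2, with equality on {x : x_1 = 0}, so ||L|| = 100. For any lambda with |lambda| < 100, set r = lambda/100 (|r| < 1); the vector x = (1, r, r^2, ...) is in l^2 and satisfies L x = 100(r, r^2, ...) = lambda x, so lambda is an eigenvalue. On the boundary |lambda| = 100 the geometric series diverges, so no l^2 eigenvector exists, but these lambda lie in the approximate point spectrum. Hence sigma(L) is the closed disk of radius 100 and sigma_p(L) is the open disk.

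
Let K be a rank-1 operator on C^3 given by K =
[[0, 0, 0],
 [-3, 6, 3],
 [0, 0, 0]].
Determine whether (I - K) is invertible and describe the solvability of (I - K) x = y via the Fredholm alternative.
(I - K) is invertible (det(I - K) = -5 ≠ 0), so for every y in C^3 the equation (I - K) x = y has a unique solution.

K has rank 1, so it is an outer product K = u v^T: every row of K is a multiple of one row vector. Reading off the entries, u = (0, -3, 0) and v = (1, -2, -1) (row i of K equals u_i·v^T). A rank-one matrix u v^T satisfies K u = u (v·u) and kills the (2)-dimensional subspace v^⊥, so its characteristic polynomial is lambda^2 (lambda - v·u) with v·u = tr K = 6. Hence the eigenvalues of I - K are 1 (multiplicity 2) and 1 - (6) = -5, so det(I - K) = -5. (Direct check: I - K =
[[1, 0, 0],
 [3, -5, -3],
 [0, 0, 1]]
has determinant -5.) The finite-dimensional Fredholm alternative says: either (I - K) is invertible, or ker(I - K) ≠ {0} and then range(I - K) = ker((I - K)^*)^⊥, with dim ker(I - K) = dim ker((I - K)^*). Since det(I - K) ≠ 0, 1 is not an eigenvalue of K and ker(I - K) = {0}, so we are in the first case: for every y there is a unique x = (I - K)^(-1) y. Explicitly, by the Sherman–Morrison formula, (I - u v^T)^(-1) = I + u v^T/(1 - v·u), i.e. (I - K)^(-1) = I + K/(-5).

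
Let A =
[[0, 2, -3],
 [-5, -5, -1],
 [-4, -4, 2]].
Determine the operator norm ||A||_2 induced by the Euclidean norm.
||A||_2 ≈ 9.2244 (= sqrt(largest eigenvalue of A^T A))

||A||_2 = sigma_max(A) = sqrt(lambda_max(A^T A)). Form the symmetric matrix M = A^T A =
[[41, 41, -3],
 [41, 45, -9],
 [-3, -9, 14]].
Its characteristic polynomial (trace, sum of principal 2x2 minors, determinant of M give the coefficients) is
  p(λ) = det(λ I - M) = λ^3 - 100λ^2 + 1278λ - 784.
No integer candidate from the rational root theorem (±divisors of 784) is a root, so the roots are irrational. The cubic discriminant is Δ = 6634410080 > 0, so there are three distinct real roots. p(0) = -784 and p(1) = 395 have opposite signs, so a root lies in (0, 1); Newton's method refines it to λ ≈ 0.6459. p(14) = 252 and p(15) = -739 have opposite signs, so a root lies in (14, 15); Newton's method refines it to λ ≈ 14.2655. p(85) = -529 and p(86) = 5580 have opposite signs, so a root lies in (85, 86); Newton's method refines it to λ ≈ 85.0887. Check (Vieta): the three roots sum to 100, matching tr M = 100.
So the eigenvalues of A^T A are ≈ 0.6459, 14.2655, 85.0887 (all ≥ 0, as they must be for A^T A). The largest is λ_max ≈ 85.0887, hence ||A||_2 = sqrt(λ_max) ≈ 9.2244.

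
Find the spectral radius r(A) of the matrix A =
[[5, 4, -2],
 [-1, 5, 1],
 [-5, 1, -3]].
r(A) ≈ 6.0819

The eigenvalues of A are the roots of its characteristic polynomial. With M = A (coefficients from the trace, the sum of principal 2x2 minors, and det A):
  p(λ) = det(λ I - M) = λ^3 - 7λ^2 - 12λ + 160.
No integer candidate from the rational root theorem (±divisors of 160) is a root, so the roots are irrational. The cubic discriminant is Δ = -215792 < 0, so there is one real root and a complex-conjugate pair. p(-5) = -80 and p(-4) = 32 have opposite signs, so a root lies in (-5, -4); Newton's method refines it to λ ≈ -4.3256. Dividing out (λ - (-4.3256)) leaves approximately λ^2 - 11.3256λ + 36.9894. For λ^2 - 11.3256λ + 36.9894 the discriminant is -19.6893. It is negative, so the remaining roots are the complex-conjugate pair λ ≈ 5.6628 ± 2.2186i. Their product equals the constant term, so |λ|^2 ≈ 36.9894 and |λ| ≈ 6.0819.
Thus the eigenvalues (to 4 decimals) are -4.3256 (modulus 4.3256); 5.6628 ± 2.2186i (modulus 6.0819). The spectral radius is the largest modulus: r(A) ≈ 6.0819. (Cross-check: r(A) ≤ ||A||_2 ≈ 7.5806; equality holds whenever A is normal, though it can also hold for some non-normal A.)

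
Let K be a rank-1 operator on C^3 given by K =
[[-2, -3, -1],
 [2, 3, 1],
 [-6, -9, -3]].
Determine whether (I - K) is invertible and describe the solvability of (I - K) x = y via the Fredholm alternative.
(I - K) is invertible (det(I - K) = 3 ≠ 0), so for every y in C^3 the equation (I - K) x = y has a unique solution.

K has rank 1, so it is an outer product K = u v^T: every row of K is a multiple of one row vector. Reading off the entries, u = (-1, 1, -3) and v = (2, 3, 1) (row i of K equals u_i·v^T). A rank-one matrix u v^T satisfies K u = u (v·u) and kills the (2)-dimensional subspace v^⊥, so its characteristic polynomial is lambda^2 (lambda - v·u) with v·u = tr K = -2. Hence the eigenvalues of I - K are 1 (multiplicity 2) and 1 - (-2) = 3, so det(I - K) = 3. (Direct check: I - K =
[[3, 3, 1],
 [-2, -2, -1],
 [6, 9, 4]]
has determinant 3.) The finite-dimensional Fredholm alternative says: either (I - K) is invertible, or ker(I - K) ≠ {0} and then range(I - K) = ker((I - K)^*)^⊥, with dim ker(I - K) = dim ker((I - K)^*). Since det(I - K) ≠ 0, 1 is not an eigenvalue of K and ker(I - K) = {0}, so we are in the first case: for every y there is a unique x = (I - K)^(-1) y. Explicitly, by the Sherman–Morrison formula, (I - u v^T)^(-1) = I + u v^T/(1 - v·u), i.e. (I - K)^(-1) = I + K/(3).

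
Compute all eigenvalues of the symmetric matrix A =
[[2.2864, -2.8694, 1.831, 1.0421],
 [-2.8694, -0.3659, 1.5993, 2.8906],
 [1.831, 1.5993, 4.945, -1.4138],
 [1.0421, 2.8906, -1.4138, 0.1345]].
sigma(A) ≈ {-5, 2, 4, 6}

A is real symmetric, so its spectrum consists of real eigenvalues. Expanding the characteristic polynomial of the displayed matrix gives
  det(λ I - A) = p(λ) = λ^4 + (-7)λ^3 + (-16)λ^2 + (172.0034)λ + (-240.0036).
Solving p(λ) = 0 yields eigenvalues ≈ -5, 2, 4, 6. (A is shown rounded to 4 decimals, so these recover the underlying integer eigenvalues to within that precision.)
Verification: the trace of A = 7 equals the sum of eigenvalues 7, and det(A) ≈ -240.0036 matches the eigenvalue product -240.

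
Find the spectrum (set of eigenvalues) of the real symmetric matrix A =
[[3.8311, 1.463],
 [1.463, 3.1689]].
sigma(A) ≈ {2, 5}

A is real symmetric, so its spectrum consists of real eigenvalues. Expanding the characteristic polynomial of the displayed matrix gives
  det(λ I - A) = p(λ) = λ^2 + (-7)λ + (10).
Solving p(λ) = 0 yields eigenvalues ≈ 2, 5. (A is shown rounded to 4 decimals, so these recover the underlying integer eigenvalues to within that precision.)
Verification: the trace of A = 7 equals the sum of eigenvalues 7, and det(A) ≈ 10.0000 matches the eigenvalue product 10.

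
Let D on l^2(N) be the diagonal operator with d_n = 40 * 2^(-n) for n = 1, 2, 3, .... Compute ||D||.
||D|| = 20 (attained at n = 1)

For D diagonal, ||D|| = sup_n |d_n|. The sequence d_n = 40 * 2^(-n) is positive and strictly decreasing (ratio 2^(-1) < 1), so the supremum is d_1 = 40/2 = 20. Hence ||D|| = 20.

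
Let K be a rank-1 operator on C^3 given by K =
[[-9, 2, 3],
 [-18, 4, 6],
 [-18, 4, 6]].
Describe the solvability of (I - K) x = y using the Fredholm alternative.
(I - K) is singular (det(I - K) = 0, i.e. 1 ∈ sigma(K)). (I - K) x = y is solvable iff y ⊥ ker((I - K)^*) = span{(-9, 2, 3)}, i.e. iff -9y_1 + 2y_2 + 3y_3 = 0. When solvable, the solutions are x = y + c·(1, 2, 2), c arbitrary (ker(I - K) = span{(1, 2, 2)}, dimension 1).

K has rank 1, so it is an outer product K = u v^T: every row of K is a multiple of one row vector. Reading off the entries, u = (1, 2, 2) and v = (-9, 2, 3) (row i of K equals u_i·v^T). A rank-one matrix u v^T satisfies K u = u (v·u) and kills the (2)-dimensional subspace v^⊥, so its characteristic polynomial is lambda^2 (lambda - v·u) with v·u = tr K = 1. Hence the eigenvalues of I - K are 1 (multiplicity 2) and 1 - (1) = 0, so det(I - K) = 0. (Direct check: I - K =
[[10, -2, -3],
 [18, -3, -6],
 [18, -4, -5]]
has determinant 0.) So 1 is an eigenvalue of K and (I - K) is not invertible. The finite-dimensional Fredholm alternative says: either (I - K) is invertible, or ker(I - K) ≠ {0} and then range(I - K) = ker((I - K)^*)^⊥, with dim ker(I - K) = dim ker((I - K)^*). We are in the second case, so we need both kernels. Kernel of I - K: (I - K) u = u - u (v·u) = u - u = 0, so ker(I - K) = span{u} = span{(1, 2, 2)} (it is exactly 1-dimensional because rank(I - K) = 2). Kernel of the adjoint: K is real, so (I - K)^* = I - K^T = I - v u^T, and (I - v u^T) v = v - v (u·v) = 0; hence ker((I - K)^*) = span{v} = span{(-9, 2, 3)}. Therefore (I - K) x = y is solvable iff <y, v> = 0, i.e. iff -9y_1 + 2y_2 + 3y_3 = 0. When this holds, K y = u (v·y) = 0, so (I - K) y = y and x = y is a particular solution; the full solution set is the line x = y + c·u = y + c·(1, 2, 2), c ∈ C.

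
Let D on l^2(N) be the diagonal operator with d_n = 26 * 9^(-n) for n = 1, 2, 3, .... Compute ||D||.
||D|| = 26/9 (attained at n = 1)

For D diagonal, ||D|| = sup_n |d_n|. The sequence d_n = 26 * 9^(-n) is positive and strictly decreasing (ratio 9^(-1) < 1), so the supremum is d_1 = 26/9. Hence ||D|| = 26/9.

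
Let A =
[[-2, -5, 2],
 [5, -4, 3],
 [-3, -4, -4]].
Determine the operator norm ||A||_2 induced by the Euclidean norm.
||A||_2 ≈ 7.7215 (= sqrt(largest eigenvalue of A^T A))

||A||_2 = sigma_max(A) = sqrt(lambda_max(A^T A)). Form the symmetric matrix M = A^T A =
[[38, 2, 23],
 [2, 57, -6],
 [23, -6, 29]].
Its characteristic polynomial (trace, sum of principal 2x2 minors, determinant of M give the coefficients) is
  p(λ) = det(λ I - M) = λ^3 - 124λ^2 + 4352λ - 30625.
No integer candidate from the rational root theorem (±divisors of 30625) is a root, so the roots are irrational. The cubic discriminant is Δ = 110588197 > 0, so there are three distinct real roots. p(9) = -772 and p(10) = 1495 have opposite signs, so a root lies in (9, 10); Newton's method refines it to λ ≈ 9.3312. p(55) = 10 and p(56) = -161 have opposite signs, so a root lies in (55, 56); Newton's method refines it to λ ≈ 55.0474. p(59) = -122 and p(60) = 95 have opposite signs, so a root lies in (59, 60); Newton's method refines it to λ ≈ 59.6214. Check (Vieta): the three roots sum to 124, matching tr M = 124.
So the eigenvalues of A^T A are ≈ 9.3312, 55.0474, 59.6214 (all ≥ 0, as they must be for A^T A). The largest is λ_max ≈ 59.6214, hence ||A||_2 = sqrt(λ_max) ≈ 7.7215.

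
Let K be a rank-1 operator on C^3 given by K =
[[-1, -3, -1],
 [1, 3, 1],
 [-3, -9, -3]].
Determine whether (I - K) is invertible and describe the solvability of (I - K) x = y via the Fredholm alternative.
(I - K) is invertible (det(I - K) = 2 ≠ 0), so for every y in C^3 the equation (I - K) x = y has a unique solution.

K has rank 1, so it is an outer product K = u v^T: every row of K is a multiple of one row vector. Reading off the entries, u = (-1, 1, -3) and v = (1, 3, 1) (row i of K equals u_i·v^T). A rank-one matrix u v^T satisfies K u = u (v·u) and kills the (2)-dimensional subspace v^⊥, so its characteristic polynomial is lambda^2 (lambda - v·u) with v·u = tr K = -1. Hence the eigenvalues of I - K are 1 (multiplicity 2) and 1 - (-1) = 2, so det(I - K) = 2. (Direct check: I - K =
[[2, 3, 1],
 [-1, -2, -1],
 [3, 9, 4]]
has determinant 2.) The finite-dimensional Fredholm alternative says: either (I - K) is invertible, or ker(I - K) ≠ {0} and then range(I - K) = ker((I - K)^*)^⊥, with dim ker(I - K) = dim ker((I - K)^*). Since det(I - K) ≠ 0, 1 is not an eigenvalue of K and ker(I - K) = {0}, so we are in the first case: for every y there is a unique x = (I - K)^(-1) y. Explicitly, by the Sherman–Morrison formula, (I - u v^T)^(-1) = I + u v^T/(1 - v·u), i.e. (I - K)^(-1) = I + K/(2).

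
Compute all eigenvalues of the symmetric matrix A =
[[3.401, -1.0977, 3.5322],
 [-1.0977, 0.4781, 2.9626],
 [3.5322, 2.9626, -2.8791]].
sigma(A) ≈ {-6, 2, 5}

A is real symmetric, so its spectrum consists of real eigenvalues. Expanding the characteristic polynomial of the displayed matrix gives
  det(λ I - A) = p(λ) = λ^3 + (-1)λ^2 + (-32)λ + (60.0016).
Solving p(λ) = 0 yields eigenvalues ≈ -6, 2, 5. (A is shown rounded to 4 decimals, so these recover the underlying integer eigenvalues to within that precision.)
Verification: the trace of A = 1 equals the sum of eigenvalues 1, and det(A) ≈ -60.0016 matches the eigenvalue product -60.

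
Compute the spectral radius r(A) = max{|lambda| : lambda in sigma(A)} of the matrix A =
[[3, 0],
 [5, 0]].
r(A) = 3

The eigenvalues of A are the roots of its characteristic polynomial. With M = A (coefficients from the trace and determinant):
  p(λ) = det(λ I - M) = λ^2 - 3λ.
For λ^2 - 3λ the discriminant is 9. It is a perfect square (3^2), so the roots are rational: λ = (3 ± 3)/2 = 3, 0.
Thus the eigenvalues (to 4 decimals) are 3 (modulus 3); 0 (modulus 0). The spectral radius is the largest modulus: r(A) = 3. (Cross-check: r(A) ≤ ||A||_2 ≈ 5.831; equality holds whenever A is normal, though it can also hold for some non-normal A.)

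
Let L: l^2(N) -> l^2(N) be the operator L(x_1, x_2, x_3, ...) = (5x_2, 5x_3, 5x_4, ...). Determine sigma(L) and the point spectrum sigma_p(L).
sigma(L) = closed disk {z in C : |z| ≤ 5}; sigma_p(L) = open disk {z in C : |z| < 5}

Note L = 5·V where V is the unit left shift (V x)_k = x_{k+1}; so sigma(L) = 5·sigma(V) and ||L|| = 5||V||. ||L x||^2 = 25sum_{k≥2} |x_k|^2 ≤ 25||x||^2, with equality on {x : x_1 = 0}, so ||L|| = 5. For any lambda with |lambda| < 5, set r = lambda/5 (|r| < 1); the vector x = (1, r, r^2, ...) is in l^2 and satisfies L x = 5(r, r^2, ...) = lambda x, so lambda is an eigenvalue. On the boundary |lambda| = 5 the geometric series diverges, so no l^2 eigenvector exists, but these lambda lie in the approximate point spectrum. Hence sigma(L) is the closed disk of radius 5 and sigma_p(L) is the open disk.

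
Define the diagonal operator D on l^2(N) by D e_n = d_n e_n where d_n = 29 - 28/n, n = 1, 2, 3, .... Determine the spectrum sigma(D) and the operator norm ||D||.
sigma(D) = {29 - 28/n : n ≥ 1} ∪ {29}; ||D|| = 29

A bounded diagonal operator on l^2 with diagonal entries d_n has spectrum equal to the closure of {d_n : n ≥ 1}: every d_n is an eigenvalue (with eigenvector e_n), so {d_n} ⊂ sigma(D); the spectrum is closed, so its closure is too; and for lambda not in the closure, (D - lambda I) has bounded inverse (the diagonal entries 1/(d_n - lambda) are bounded). For our sequence d_n = 29 - 28/n, n = 1, 2, 3, ...:
  - {d_n} = {29 - 28/n : n ≥ 1}; the only limit point is 29
  - closure = {29 - 28/n : n ≥ 1} ∪ {29}
For the norm: a diagonal operator has ||D|| = sup_n |d_n|. Here d_n = 29 - 28/n increases monotonically from d_1 = 1 toward 29, with all terms in [1, 29); so sup_n |d_n| = 29 (the supremum is the limit, not attained). So ||D|| = 29.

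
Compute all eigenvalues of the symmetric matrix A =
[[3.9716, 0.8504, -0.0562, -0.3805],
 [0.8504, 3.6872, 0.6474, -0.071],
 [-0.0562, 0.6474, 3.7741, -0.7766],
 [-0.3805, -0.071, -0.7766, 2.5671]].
sigma(A) ≈ {2, 3, 4, 5}

A is real symmetric, so its spectrum consists of real eigenvalues. Expanding the characteristic polynomial of the displayed matrix gives
  det(λ I - A) = p(λ) = λ^4 + (-14)λ^3 + (71)λ^2 + (-154.001)λ + (120.0016).
Solving p(λ) = 0 yields eigenvalues ≈ 2, 3, 4, 5. (A is shown rounded to 4 decimals, so these recover the underlying integer eigenvalues to within that precision.)
Verification: the trace of A = 14 equals the sum of eigenvalues 14, and det(A) ≈ 120.0016 matches the eigenvalue product 120.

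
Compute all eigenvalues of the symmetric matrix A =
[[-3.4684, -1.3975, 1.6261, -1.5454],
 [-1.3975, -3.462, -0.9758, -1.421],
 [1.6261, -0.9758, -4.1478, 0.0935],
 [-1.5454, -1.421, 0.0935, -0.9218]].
sigma(A) ≈ {-6, -5, -1, 0}

A is real symmetric, so its spectrum consists of real eigenvalues. Expanding the characteristic polynomial of the displayed matrix gives
  det(λ I - A) = p(λ) = λ^4 + (12)λ^3 + (41)λ^2 + (29.9986)λ + (0).
Solving p(λ) = 0 yields eigenvalues ≈ -6, -5, -1, 0. (A is shown rounded to 4 decimals, so these recover the underlying integer eigenvalues to within that precision.)
Verification: the trace of A = -12 equals the sum of eigenvalues -12, and det(A) ≈ -0.0007 matches the eigenvalue product 0.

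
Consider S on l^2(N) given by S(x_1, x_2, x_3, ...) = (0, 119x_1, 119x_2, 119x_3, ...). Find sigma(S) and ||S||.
sigma(S) = closed disk {z in C : |z| ≤ 119}; ||S|| = 119

Note S = 119·U where U is the unit right shift (U x)_k = x_{k-1} (with x_0 := 0); so ||S|| = 119||U|| and sigma(S) = 119·sigma(U). ||S x||^2 = sum_{k≥1} |119x_k|^2 = 14161||x||^2, so ||S|| = 119 and sigma(S) ⊂ {|z| ≤ 119}. For any |lambda| < 119, the equation (S - lambda I) x = 0 forces x_1 = 0, then 119x_k = lambda x_{k+1} ⇒ x = 0, so S has no eigenvalues. But (S - lambda I) is not surjective for |lambda| < 119: solving (S - lambda I) x = e_1 would require x_n proportional to (lambda/119)^(-n), which is not in l^2. So every |lambda| < 119 lies in the residual spectrum. The boundary |lambda| = 119 is in the approximate point spectrum (the spectrum is closed). Hence sigma(S) is the closed disk of radius 119.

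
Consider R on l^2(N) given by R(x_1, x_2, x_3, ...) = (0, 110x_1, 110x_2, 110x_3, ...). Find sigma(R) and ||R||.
sigma(R) = closed disk {z in C : |z| ≤ 110}; ||R|| = 110

Note R = 110·U where U is the unit right shift (U x)_k = x_{k-1} (with x_0 := 0); so ||R|| = 110||U|| and sigma(R) = 110·sigma(U). ||R x||^2 = sum_{k≥1} |110x_k|^2 = 12100||x||^2, so ||R|| = 110 and sigma(R) ⊂ {|z| ≤ 110}. For any |lambda| < 110, the equation (R - lambda I) x = 0 forces x_1 = 0, then 110x_k = lambda x_{k+1} ⇒ x = 0, so R has no eigenvalues. But (R - lambda I) is not surjective for |lambda| < 110: solving (R - lambda I) x = e_1 would require x_n proportional to (lambda/110)^(-n), which is not in l^2. So every |lambda| < 110 lies in the residual spectrum. The boundary |lambda| = 110 is in the approximate point spectrum (the spectrum is closed). Hence sigma(R) is the closed disk of radius 110.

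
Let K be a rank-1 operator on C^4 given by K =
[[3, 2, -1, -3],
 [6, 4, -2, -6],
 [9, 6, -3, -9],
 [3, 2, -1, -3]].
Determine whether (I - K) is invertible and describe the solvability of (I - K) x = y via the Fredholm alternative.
(I - K) is singular (det(I - K) = 0, i.e. 1 ∈ sigma(K)). (I - K) x = y is solvable iff y ⊥ ker((I - K)^*) = span{(3, 2, -1, -3)}, i.e. iff 3y_1 + 2y_2 - y_3 - 3y_4 = 0. When solvable, the solutions are x = y + c·(1, 2, 3, 1), c arbitrary (ker(I - K) = span{(1, 2, 3, 1)}, dimension 1).

K has rank 1, so it is an outer product K = u v^T: every row of K is a multiple of one row vector. Reading off the entries, u = (1, 2, 3, 1) and v = (3, 2, -1, -3) (row i of K equals u_i·v^T). A rank-one matrix u v^T satisfies K u = u (v·u) and kills the (3)-dimensional subspace v^⊥, so its characteristic polynomial is lambda^3 (lambda - v·u) with v·u = tr K = 1. Hence the eigenvalues of I - K are 1 (multiplicity 3) and 1 - (1) = 0, so det(I - K) = 0. (Direct check: I - K =
[[-2, -2, 1, 3],
 [-6, -3, 2, 6],
 [-9, -6, 4, 9],
 [-3, -2, 1, 4]]
has determinant 0.) So 1 is an eigenvalue of K and (I - K) is not invertible. The finite-dimensional Fredholm alternative says: either (I - K) is invertible, or ker(I - K) ≠ {0} and then range(I - K) = ker((I - K)^*)^⊥, with dim ker(I - K) = dim ker((I - K)^*). We are in the second case, so we need both kernels. Kernel of I - K: (I - K) u = u - u (v·u) = u - u = 0, so ker(I - K) = span{u} = span{(1, 2, 3, 1)} (it is exactly 1-dimensional because rank(I - K) = 3). Kernel of the adjoint: K is real, so (I - K)^* = I - K^T = I - v u^T, and (I - v u^T) v = v - v (u·v) = 0; hence ker((I - K)^*) = span{v} = span{(3, 2, -1, -3)}. Therefore (I - K) x = y is solvable iff <y, v> = 0, i.e. iff 3y_1 + 2y_2 - y_3 - 3y_4 = 0. When this holds, K y = u (v·y) = 0, so (I - K) y = y and x = y is a particular solution; the full solution set is the line x = y + c·u = y + c·(1, 2, 3, 1), c ∈ C.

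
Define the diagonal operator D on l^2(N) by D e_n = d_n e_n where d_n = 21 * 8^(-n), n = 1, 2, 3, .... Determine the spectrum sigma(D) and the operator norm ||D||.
sigma(D) = {21 * 8^(-n) : n ≥ 1} ∪ {0}; ||D|| = 21/8

A bounded diagonal operator on l^2 with diagonal entries d_n has spectrum equal to the closure of {d_n : n ≥ 1}: every d_n is an eigenvalue (with eigenvector e_n), so {d_n} ⊂ sigma(D); the spectrum is closed, so its closure is too; and for lambda not in the closure, (D - lambda I) has bounded inverse (the diagonal entries 1/(d_n - lambda) are bounded). For our sequence d_n = 21 * 8^(-n), n = 1, 2, 3, ...:
  - {d_n} = {21 * 8^(-n) : n ≥ 1}; the only limit point is 0
  - closure = {21 * 8^(-n) : n ≥ 1} ∪ {0}
For the norm: a diagonal operator has ||D|| = sup_n |d_n|. Here d_n = 21 * 8^(-n) is positive and decreasing, so sup_n |d_n| = d_1 = 21/8. So ||D|| = 21/8.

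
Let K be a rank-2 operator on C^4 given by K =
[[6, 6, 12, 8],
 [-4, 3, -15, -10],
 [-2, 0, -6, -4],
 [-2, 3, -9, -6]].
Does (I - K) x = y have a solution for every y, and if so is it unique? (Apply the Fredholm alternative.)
(I - K) is invertible (det(I - K) = 8 ≠ 0), so for every y in C^4 the equation (I - K) x = y has a unique solution.

K has rank 2 and factors as K = U V^T = u1 v1^T + u2 v2^T with u1 = (1, -3, -1, -2), v1 = (0, -3, 3, 2), u2 = (3, -2, -1, -1), v2 = (2, 3, 3, 2) (multiplying out reproduces the displayed K). The nonzero eigenvalues of U V^T coincide with those of the 2 x 2 matrix G = V^T U = [[v1·u1, v1·u2], [v2·u1, v2·u2]] = [[2, 1], [-14, -5]], and by the Sylvester determinant identity det(I_4 - U V^T) = det(I_2 - V^T U) = det([[-1, -1], [14, 6]]) = (-1)(6) - (-1)(14) = 8. (Direct check: I - K =
[[-5, -6, -12, -8],
 [4, -2, 15, 10],
 [2, 0, 7, 4],
 [2, -3, 9, 7]]
has determinant 8.) The finite-dimensional Fredholm alternative says: either (I - K) is invertible, or ker(I - K) ≠ {0} and then range(I - K) = ker((I - K)^*)^⊥, with dim ker(I - K) = dim ker((I - K)^*). Since det(I - K) ≠ 0, 1 is not an eigenvalue of K and ker(I - K) = {0}, so we are in the first case: for every y there is a unique x = (I - K)^(-1) y. (Explicitly, by the Woodbury identity, (I - U V^T)^(-1) = I + U (I_2 - G)^(-1) V^T.)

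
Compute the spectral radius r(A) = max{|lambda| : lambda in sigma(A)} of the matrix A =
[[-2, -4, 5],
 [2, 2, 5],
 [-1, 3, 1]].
r(A) ≈ 5.3729

The eigenvalues of A are the roots of its characteristic polynomial. With M = A (coefficients from the trace, the sum of principal 2x2 minors, and det A):
  p(λ) = det(λ I - M) = λ^3 - λ^2 - 6λ - 94.
No integer candidate from the rational root theorem (±divisors of 94) is a root, so the roots are irrational. The cubic discriminant is Δ = -248200 < 0, so there is one real root and a complex-conjugate pair. p(5) = -24 and p(6) = 50 have opposite signs, so a root lies in (5, 6); Newton's method refines it to λ ≈ 5.3729. Dividing out (λ - (5.3729)) leaves approximately λ^2 + 4.3729λ + 17.4952. For λ^2 + 4.3729λ + 17.4952 the discriminant is -50.8585. It is negative, so the remaining roots are the complex-conjugate pair λ ≈ -2.1865 ± 3.5658i. Their product equals the constant term, so |λ|^2 ≈ 17.4952 and |λ| ≈ 4.1827.
Thus the eigenvalues (to 4 decimals) are 5.3729 (modulus 5.3729); -2.1865 ± 3.5658i (modulus 4.1827). The spectral radius is the largest modulus: r(A) ≈ 5.3729. (Cross-check: r(A) ≤ ||A||_2 ≈ 7.3026; equality holds whenever A is normal, though it can also hold for some non-normal A.)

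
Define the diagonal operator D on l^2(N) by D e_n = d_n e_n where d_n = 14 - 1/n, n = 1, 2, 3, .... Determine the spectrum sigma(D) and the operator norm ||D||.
sigma(D) = {14 - 1/n : n ≥ 1} ∪ {14}; ||D|| = 14

A bounded diagonal operator on l^2 with diagonal entries d_n has spectrum equal to the closure of {d_n : n ≥ 1}: every d_n is an eigenvalue (with eigenvector e_n), so {d_n} ⊂ sigma(D); the spectrum is closed, so its closure is too; and for lambda not in the closure, (D - lambda I) has bounded inverse (the diagonal entries 1/(d_n - lambda) are bounded). For our sequence d_n = 14 - 1/n, n = 1, 2, 3, ...:
  - {d_n} = {14 - 1/n : n ≥ 1}; the only limit point is 14
  - closure = {14 - 1/n : n ≥ 1} ∪ {14}
For the norm: a diagonal operator has ||D|| = sup_n |d_n|. Here d_n = 14 - 1/n increases monotonically from d_1 = 13 toward 14, with all terms in [13, 14); so sup_n |d_n| = 14 (the supremum is the limit, not attained). So ||D|| = 14.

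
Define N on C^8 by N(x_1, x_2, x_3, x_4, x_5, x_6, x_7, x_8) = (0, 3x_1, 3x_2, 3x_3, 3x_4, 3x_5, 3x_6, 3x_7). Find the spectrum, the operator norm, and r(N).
sigma(N) = {0}; ||N|| = 3; r(N) = 0. (N is nilpotent with N^8 = 0.)

On C^8, N is a strictly lower-triangular matrix with 3 on the subdiagonal and zeros elsewhere, so its characteristic polynomial is lambda^8 and every eigenvalue is 0: sigma(N) = {0}. For the operator norm, N e_i = 3e_{i+1} for i = 1, ..., 7 and N e_8 = 0, so the singular values of N are 3 (with multiplicity 7) and 0; hence ||N|| = 3. The spectral radius r(N) = max|lambda| = 0. Note ||N|| > r(N) — characteristic of non-normal nilpotent operators. Indeed N^8 = 0.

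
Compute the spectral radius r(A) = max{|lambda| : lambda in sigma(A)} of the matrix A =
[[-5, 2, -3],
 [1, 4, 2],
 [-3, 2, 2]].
r(A) ≈ 6.5158

The eigenvalues of A are the roots of its characteristic polynomial. With M = A (coefficients from the trace, the sum of principal 2x2 minors, and det A):
  p(λ) = det(λ I - M) = λ^3 - λ^2 - 37λ + 78.
No integer candidate from the rational root theorem (±divisors of 78) is a root, so the roots are irrational. The cubic discriminant is Δ = 91973 > 0, so there are three distinct real roots. p(-7) = -55 and p(-6) = 48 have opposite signs, so a root lies in (-7, -6); Newton's method refines it to λ ≈ -6.5158. p(2) = 8 and p(3) = -15 have opposite signs, so a root lies in (2, 3); Newton's method refines it to λ ≈ 2.2914. p(5) = -7 and p(6) = 36 have opposite signs, so a root lies in (5, 6); Newton's method refines it to λ ≈ 5.2244. Check (Vieta): the three roots sum to 1, matching tr M = 1.
Thus the eigenvalues (to 4 decimals) are -6.5158 (modulus 6.5158); 2.2914 (modulus 2.2914); 5.2244 (modulus 5.2244). The spectral radius is the largest modulus: r(A) ≈ 6.5158. (Cross-check: r(A) ≤ ||A||_2 ≈ 6.6541; equality holds whenever A is normal, though it can also hold for some non-normal A.)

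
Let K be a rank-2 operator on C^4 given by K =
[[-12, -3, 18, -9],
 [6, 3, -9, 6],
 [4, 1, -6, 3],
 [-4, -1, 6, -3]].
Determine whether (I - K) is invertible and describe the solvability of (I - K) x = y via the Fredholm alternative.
(I - K) is invertible (det(I - K) = -11 ≠ 0), so for every y in C^4 the equation (I - K) x = y has a unique solution.

K has rank 2 and factors as K = U V^T = u1 v1^T + u2 v2^T with u1 = (3, -3, -1, 1), v1 = (-2, -1, 3, -2), u2 = (3, 0, -1, 1), v2 = (-2, 0, 3, -1) (multiplying out reproduces the displayed K). The nonzero eigenvalues of U V^T coincide with those of the 2 x 2 matrix G = V^T U = [[v1·u1, v1·u2], [v2·u1, v2·u2]] = [[-8, -11], [-10, -10]], and by the Sylvester determinant identity det(I_4 - U V^T) = det(I_2 - V^T U) = det([[9, 11], [10, 11]]) = (9)(11) - (11)(10) = -11. (Direct check: I - K =
[[13, 3, -18, 9],
 [-6, -2, 9, -6],
 [-4, -1, 7, -3],
 [4, 1, -6, 4]]
has determinant -11.) The finite-dimensional Fredholm alternative says: either (I - K) is invertible, or ker(I - K) ≠ {0} and then range(I - K) = ker((I - K)^*)^⊥, with dim ker(I - K) = dim ker((I - K)^*). Since det(I - K) ≠ 0, 1 is not an eigenvalue of K and ker(I - K) = {0}, so we are in the first case: for every y there is a unique x = (I - K)^(-1) y. (Explicitly, by the Woodbury identity, (I - U V^T)^(-1) = I + U (I_2 - G)^(-1) V^T.)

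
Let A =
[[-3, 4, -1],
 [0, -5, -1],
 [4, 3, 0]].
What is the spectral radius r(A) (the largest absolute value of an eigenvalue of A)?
r(A) ≈ 5.4848

The eigenvalues of A are the roots of its characteristic polynomial. With M = A (coefficients from the trace, the sum of principal 2x2 minors, and det A):
  p(λ) = det(λ I - M) = λ^3 + 8λ^2 + 22λ + 45.
No integer candidate from the rational root theorem (±divisors of 45) is a root, so the roots are irrational. The cubic discriminant is Δ = -15891 < 0, so there is one real root and a complex-conjugate pair. p(-6) = -15 and p(-5) = 10 have opposite signs, so a root lies in (-6, -5); Newton's method refines it to λ ≈ -5.4848. Dividing out (λ - (-5.4848)) leaves approximately λ^2 + 2.5152λ + 8.2045. For λ^2 + 2.5152λ + 8.2045 the discriminant is -26.4918. It is negative, so the remaining roots are the complex-conjugate pair λ ≈ -1.2576 ± 2.5735i. Their product equals the constant term, so |λ|^2 ≈ 8.2045 and |λ| ≈ 2.8644.
Thus the eigenvalues (to 4 decimals) are -5.4848 (modulus 5.4848); -1.2576 ± 2.5735i (modulus 2.8644). The spectral radius is the largest modulus: r(A) ≈ 5.4848. (Cross-check: r(A) ≤ ||A||_2 ≈ 7.0726; equality holds whenever A is normal, though it can also hold for some non-normal A.)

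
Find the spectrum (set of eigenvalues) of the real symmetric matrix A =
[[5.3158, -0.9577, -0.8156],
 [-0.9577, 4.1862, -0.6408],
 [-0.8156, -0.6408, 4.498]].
sigma(A) ≈ {3, 5, 6}

A is real symmetric, so its spectrum consists of real eigenvalues. Expanding the characteristic polynomial of the displayed matrix gives
  det(λ I - A) = p(λ) = λ^3 + (-14)λ^2 + (63)λ + (-90).
Solving p(λ) = 0 yields eigenvalues ≈ 3, 5, 6. (A is shown rounded to 4 decimals, so these recover the underlying integer eigenvalues to within that precision.)
Verification: the trace of A = 14 equals the sum of eigenvalues 14, and det(A) ≈ 90.0000 matches the eigenvalue product 90.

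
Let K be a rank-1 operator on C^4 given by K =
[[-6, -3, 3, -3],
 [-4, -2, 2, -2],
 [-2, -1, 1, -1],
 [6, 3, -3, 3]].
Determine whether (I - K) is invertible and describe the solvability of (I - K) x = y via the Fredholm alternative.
(I - K) is invertible (det(I - K) = 5 ≠ 0), so for every y in C^4 the equation (I - K) x = y has a unique solution.

K has rank 1, so it is an outer product K = u v^T: every row of K is a multiple of one row vector. Reading off the entries, u = (3, 2, 1, -3) and v = (-2, -1, 1, -1) (row i of K equals u_i·v^T). A rank-one matrix u v^T satisfies K u = u (v·u) and kills the (3)-dimensional subspace v^⊥, so its characteristic polynomial is lambda^3 (lambda - v·u) with v·u = tr K = -4. Hence the eigenvalues of I - K are 1 (multiplicity 3) and 1 - (-4) = 5, so det(I - K) = 5. (Direct check: I - K =
[[7, 3, -3, 3],
 [4, 3, -2, 2],
 [2, 1, 0, 1],
 [-6, -3, 3, -2]]
has determinant 5.) The finite-dimensional Fredholm alternative says: either (I - K) is invertible, or ker(I - K) ≠ {0} and then range(I - K) = ker((I - K)^*)^⊥, with dim ker(I - K) = dim ker((I - K)^*). Since det(I - K) ≠ 0, 1 is not an eigenvalue of K and ker(I - K) = {0}, so we are in the first case: for every y there is a unique x = (I - K)^(-1) y. Explicitly, by the Sherman–Morrison formula, (I - u v^T)^(-1) = I + u v^T/(1 - v·u), i.e. (I - K)^(-1) = I + K/(5).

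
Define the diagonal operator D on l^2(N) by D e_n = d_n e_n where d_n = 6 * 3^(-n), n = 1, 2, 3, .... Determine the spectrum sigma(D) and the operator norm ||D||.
sigma(D) = {6 * 3^(-n) : n ≥ 1} ∪ {0}; ||D|| = 2

A bounded diagonal operator on l^2 with diagonal entries d_n has spectrum equal to the closure of {d_n : n ≥ 1}: every d_n is an eigenvalue (with eigenvector e_n), so {d_n} ⊂ sigma(D); the spectrum is closed, so its closure is too; and for lambda not in the closure, (D - lambda I) has bounded inverse (the diagonal entries 1/(d_n - lambda) are bounded). For our sequence d_n = 6 * 3^(-n), n = 1, 2, 3, ...:
  - {d_n} = {6 * 3^(-n) : n ≥ 1}; the only limit point is 0
  - closure = {6 * 3^(-n) : n ≥ 1} ∪ {0}
For the norm: a diagonal operator has ||D|| = sup_n |d_n|. Here d_n = 6 * 3^(-n) is positive and decreasing, so sup_n |d_n| = d_1 = 6/3 = 2. So ||D|| = 2.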